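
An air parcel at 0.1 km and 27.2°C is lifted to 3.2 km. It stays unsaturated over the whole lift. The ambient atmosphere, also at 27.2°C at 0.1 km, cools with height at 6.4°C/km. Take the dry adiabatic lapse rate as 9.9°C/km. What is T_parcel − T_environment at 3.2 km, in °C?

-10.85°C (parcel cooler than environment)

Parcel:
  100 → 3200 m (dry, 9.9°C/km): ΔT = -9.9 × 3.1 = -30.69°C → T = -3.49°C
Environment:
  100 → 3200 m (environment, 6.4°C/km): ΔT = -6.4 × 3.1 = -19.84°C → T = 7.36°C
T_parcel − T_env = -3.49 − 7.36 = -10.85°C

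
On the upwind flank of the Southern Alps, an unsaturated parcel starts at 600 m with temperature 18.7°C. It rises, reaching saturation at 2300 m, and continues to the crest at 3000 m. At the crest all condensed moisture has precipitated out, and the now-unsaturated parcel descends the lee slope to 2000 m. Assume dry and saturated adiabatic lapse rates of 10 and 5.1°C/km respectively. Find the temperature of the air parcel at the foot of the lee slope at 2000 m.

8.13°C

From 600 m to 2300 m (dry): cools by 10 × 1.7 = 17°C, giving 1.7°C.
From 2300 m to 3000 m (saturated): cools by 5.1 × 0.7 = 3.57°C, giving -1.87°C.
From 3000 m to 2000 m (dry descent): warms by 10 × 1 = 10°C, giving 8.13°C.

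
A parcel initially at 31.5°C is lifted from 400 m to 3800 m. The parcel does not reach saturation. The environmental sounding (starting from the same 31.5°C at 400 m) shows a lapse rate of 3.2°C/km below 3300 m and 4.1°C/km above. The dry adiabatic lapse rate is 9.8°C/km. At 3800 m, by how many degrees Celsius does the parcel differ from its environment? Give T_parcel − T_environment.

-21.99°C (parcel cooler than environment)

Parcel:
  400 → 3800 m (dry, 9.8°C/km): ΔT = -9.8 × 3.4 = -33.32°C → T = -1.82°C
Environment:
  400 → 3300 m (environment, lower layer, 3.2°C/km): ΔT = -3.2 × 2.9 = -9.28°C → T = 22.22°C
  3300 → 3800 m (environment, upper layer, 4.1°C/km): ΔT = -4.1 × 0.5 = -2.05°C → T = 20.17°C
T_parcel − T_env = -1.82 − 20.17 = -21.99°C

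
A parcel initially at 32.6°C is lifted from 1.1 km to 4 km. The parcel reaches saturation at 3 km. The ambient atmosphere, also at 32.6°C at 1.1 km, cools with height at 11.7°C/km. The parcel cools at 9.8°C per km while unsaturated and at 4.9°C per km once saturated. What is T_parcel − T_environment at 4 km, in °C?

+10.41°C (parcel warmer than environment)

Parcel:
  1100–3000 m, dry: Δz = 1.9 km ⇒ ΔT = -18.62°C; T = 13.98°C
  3000–4000 m, saturated: Δz = 1 km ⇒ ΔT = -4.9°C; T = 9.08°C
Environment:
  1100–4000 m, environment: Δz = 2.9 km ⇒ ΔT = -33.93°C; T = -1.33°C
T_parcel − T_env = 9.08 − (-1.33) = +10.41°C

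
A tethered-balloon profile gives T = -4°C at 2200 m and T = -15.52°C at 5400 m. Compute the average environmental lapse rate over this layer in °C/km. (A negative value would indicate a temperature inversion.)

Γ = −ΔT/Δz = (-4 − (-15.52)) / (5400 − 2200) m
  = 11.52°C / 3.2 km = 3.6°C/km

3.6°C/km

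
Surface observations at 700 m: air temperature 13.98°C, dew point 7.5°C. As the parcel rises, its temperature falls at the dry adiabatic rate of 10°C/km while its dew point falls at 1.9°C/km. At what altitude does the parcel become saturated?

T and T_d converge at 10 − 1.9 = 8.1°C per km
Height above start = (13.98 − 7.5) / 8.1 = 0.8 km
LCL altitude = 700 m + 800 m = 1500 m

1500 m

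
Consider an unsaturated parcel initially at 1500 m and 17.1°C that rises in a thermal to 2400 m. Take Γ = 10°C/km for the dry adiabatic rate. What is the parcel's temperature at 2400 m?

From 1500 m to 2400 m (dry adiabatic): cools by 10 × 0.9 = 9°C, giving 8.1°C.

8.1°C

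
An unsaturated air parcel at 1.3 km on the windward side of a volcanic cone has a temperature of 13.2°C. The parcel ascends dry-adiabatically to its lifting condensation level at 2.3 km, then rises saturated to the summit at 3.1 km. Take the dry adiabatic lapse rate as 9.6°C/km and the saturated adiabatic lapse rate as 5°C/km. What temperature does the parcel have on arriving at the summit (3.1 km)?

-0.4°C

From 1300 m to 2300 m (dry): cools by 9.6 × 1 = 9.6°C, giving 3.6°C.
From 2300 m to 3100 m (saturated): cools by 5 × 0.8 = 4°C, giving -0.4°C.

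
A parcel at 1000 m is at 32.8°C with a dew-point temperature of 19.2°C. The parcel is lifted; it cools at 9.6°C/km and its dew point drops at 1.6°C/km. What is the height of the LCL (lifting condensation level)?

T and T_d converge at 9.6 − 1.6 = 8°C per km
Height above start = (32.8 − 19.2) / 8 = 1.7 km
LCL altitude = 1000 m + 1700 m = 2700 m

2700 m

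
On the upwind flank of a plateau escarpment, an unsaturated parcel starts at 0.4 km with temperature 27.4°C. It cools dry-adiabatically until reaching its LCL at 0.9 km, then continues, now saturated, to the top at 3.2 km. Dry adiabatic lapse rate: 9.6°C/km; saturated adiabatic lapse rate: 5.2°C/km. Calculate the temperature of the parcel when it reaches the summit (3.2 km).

Dry to 900 m: -9.6 × 0.5 km = -4.8°C, so T = 22.6°C.
Saturated to 3200 m: -5.2 × 2.3 km = -11.96°C, so T = 10.64°C.

10.64°C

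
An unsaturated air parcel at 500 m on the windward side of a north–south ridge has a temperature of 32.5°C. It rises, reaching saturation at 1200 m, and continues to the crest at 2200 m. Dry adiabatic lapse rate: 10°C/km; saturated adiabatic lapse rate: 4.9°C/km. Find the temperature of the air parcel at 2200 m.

20.6°C

500 → 1200 m (dry, 10°C/km): ΔT = -10 × 0.7 = -7°C → T = 25.5°C
1200 → 2200 m (saturated, 4.9°C/km): ΔT = -4.9 × 1 = -4.9°C → T = 20.6°C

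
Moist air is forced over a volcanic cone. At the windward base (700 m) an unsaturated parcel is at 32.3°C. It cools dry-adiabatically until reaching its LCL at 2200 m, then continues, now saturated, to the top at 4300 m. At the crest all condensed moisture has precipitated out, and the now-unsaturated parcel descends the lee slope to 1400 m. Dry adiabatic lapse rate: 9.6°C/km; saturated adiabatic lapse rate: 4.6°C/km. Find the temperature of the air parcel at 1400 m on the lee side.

700 → 2200 m (dry, 9.6°C/km): ΔT = -9.6 × 1.5 = -14.4°C → T = 17.9°C
2200 → 4300 m (saturated, 4.6°C/km): ΔT = -4.6 × 2.1 = -9.66°C → T = 8.24°C
4300 → 1400 m (dry descent, 9.6°C/km): ΔT = +9.6 × 2.9 = +27.84°C → T = 36.08°C

36.08°C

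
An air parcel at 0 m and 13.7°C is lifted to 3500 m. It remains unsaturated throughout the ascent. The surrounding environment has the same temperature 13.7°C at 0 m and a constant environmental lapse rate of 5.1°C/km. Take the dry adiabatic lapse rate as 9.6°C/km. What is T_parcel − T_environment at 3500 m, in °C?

Parcel:
  From 0 m to 3500 m (dry): cools by 9.6 × 3.5 = 33.6°C, giving -19.9°C.
Environment:
  From 0 m to 3500 m (environment): cools by 5.1 × 3.5 = 17.85°C, giving -4.15°C.
T_parcel − T_env = -19.9 − (-4.15) = -15.75°C

-15.75°C (parcel cooler than environment)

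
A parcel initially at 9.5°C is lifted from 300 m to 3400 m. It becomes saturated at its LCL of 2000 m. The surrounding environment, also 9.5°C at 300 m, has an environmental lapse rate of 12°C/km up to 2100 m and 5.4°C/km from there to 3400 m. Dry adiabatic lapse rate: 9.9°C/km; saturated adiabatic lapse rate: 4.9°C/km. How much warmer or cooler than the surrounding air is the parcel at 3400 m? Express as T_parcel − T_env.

+4.93°C (parcel warmer than environment)

Parcel:
  From 300 m to 2000 m (dry): cools by 9.9 × 1.7 = 16.83°C, giving -7.33°C.
  From 2000 m to 3400 m (saturated): cools by 4.9 × 1.4 = 6.86°C, giving -14.19°C.
Environment:
  From 300 m to 2100 m (environment, lower layer): cools by 12 × 1.8 = 21.6°C, giving -12.1°C.
  From 2100 m to 3400 m (environment, upper layer): cools by 5.4 × 1.3 = 7.02°C, giving -19.12°C.
T_parcel − T_env = -14.19 − (-19.12) = +4.93°C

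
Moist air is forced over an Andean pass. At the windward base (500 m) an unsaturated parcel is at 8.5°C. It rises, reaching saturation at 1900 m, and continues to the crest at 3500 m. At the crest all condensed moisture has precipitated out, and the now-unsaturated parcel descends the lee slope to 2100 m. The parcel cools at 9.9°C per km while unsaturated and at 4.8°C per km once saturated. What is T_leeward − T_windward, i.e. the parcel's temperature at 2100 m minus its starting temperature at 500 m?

500 → 1900 m (dry, 9.9°C/km): ΔT = -9.9 × 1.4 = -13.86°C → T = -5.36°C
1900 → 3500 m (saturated, 4.8°C/km): ΔT = -4.8 × 1.6 = -7.68°C → T = -13.04°C
3500 → 2100 m (dry descent, 9.9°C/km): ΔT = +9.9 × 1.4 = +13.86°C → T = 0.82°C
Net change vs windward start: 0.82 − 8.5 = -7.68°C

-7.68°C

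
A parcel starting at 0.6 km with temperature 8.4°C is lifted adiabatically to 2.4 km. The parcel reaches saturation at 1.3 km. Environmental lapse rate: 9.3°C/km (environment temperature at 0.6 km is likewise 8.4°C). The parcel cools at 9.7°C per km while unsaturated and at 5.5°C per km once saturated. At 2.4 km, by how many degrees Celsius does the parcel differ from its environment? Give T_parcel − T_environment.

Parcel:
  From 600 m to 1300 m (dry): cools by 9.7 × 0.7 = 6.79°C, giving 1.61°C.
  From 1300 m to 2400 m (saturated): cools by 5.5 × 1.1 = 6.05°C, giving -4.44°C.
Environment:
  From 600 m to 2400 m (environment): cools by 9.3 × 1.8 = 16.74°C, giving -8.34°C.
T_parcel − T_env = -4.44 − (-8.34) = +3.9°C

+3.9°C (parcel warmer than environment)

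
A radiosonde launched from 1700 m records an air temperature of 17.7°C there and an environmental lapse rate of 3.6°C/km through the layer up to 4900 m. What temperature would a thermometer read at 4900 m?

1700 → 4900 m (environmental, 3.6°C/km): ΔT = -3.6 × 3.2 = -11.52°C → T = 6.18°C

6.18°C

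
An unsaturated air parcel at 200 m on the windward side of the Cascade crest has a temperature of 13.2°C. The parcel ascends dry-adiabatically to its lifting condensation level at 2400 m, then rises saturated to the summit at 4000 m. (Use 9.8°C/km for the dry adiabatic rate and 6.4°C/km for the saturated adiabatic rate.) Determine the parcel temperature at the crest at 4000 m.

200–2400 m, dry: Δz = 2.2 km ⇒ ΔT = -21.56°C; T = -8.36°C
2400–4000 m, saturated: Δz = 1.6 km ⇒ ΔT = -10.24°C; T = -18.6°C

-18.6°C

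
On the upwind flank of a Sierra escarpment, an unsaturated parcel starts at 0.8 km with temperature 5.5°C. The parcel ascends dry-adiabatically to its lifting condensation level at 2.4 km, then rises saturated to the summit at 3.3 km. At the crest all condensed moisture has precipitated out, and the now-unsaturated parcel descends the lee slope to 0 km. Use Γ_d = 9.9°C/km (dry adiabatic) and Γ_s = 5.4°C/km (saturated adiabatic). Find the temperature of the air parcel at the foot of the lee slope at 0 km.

From 800 m to 2400 m (dry): cools by 9.9 × 1.6 = 15.84°C, giving -10.34°C.
From 2400 m to 3300 m (saturated): cools by 5.4 × 0.9 = 4.86°C, giving -15.2°C.
From 3300 m to 0 m (dry descent): warms by 9.9 × 3.3 = 32.67°C, giving 17.47°C.

17.47°C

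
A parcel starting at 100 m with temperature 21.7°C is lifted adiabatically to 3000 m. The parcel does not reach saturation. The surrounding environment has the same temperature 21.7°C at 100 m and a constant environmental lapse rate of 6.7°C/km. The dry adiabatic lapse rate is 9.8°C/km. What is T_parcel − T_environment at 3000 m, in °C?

-8.99°C (parcel cooler than environment)

Parcel:
  100–3000 m, dry: Δz = 2.9 km ⇒ ΔT = -28.42°C; T = -6.72°C
Environment:
  100–3000 m, environment: Δz = 2.9 km ⇒ ΔT = -19.43°C; T = 2.27°C
T_parcel − T_env = -6.72 − 2.27 = -8.99°C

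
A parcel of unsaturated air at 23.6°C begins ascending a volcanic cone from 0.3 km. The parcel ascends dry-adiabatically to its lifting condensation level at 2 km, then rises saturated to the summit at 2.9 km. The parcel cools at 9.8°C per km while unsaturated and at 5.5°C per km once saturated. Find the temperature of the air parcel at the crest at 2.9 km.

Dry to 2000 m: -9.8 × 1.7 km = -16.66°C, so T = 6.94°C.
Saturated to 2900 m: -5.5 × 0.9 km = -4.95°C, so T = 1.99°C.

1.99°C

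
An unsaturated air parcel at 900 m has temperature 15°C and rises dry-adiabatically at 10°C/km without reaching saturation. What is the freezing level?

Height above start = (15 − 0) / 10 = 1.5 km
Altitude = 900 m + 1500 m = 2400 m

2400 m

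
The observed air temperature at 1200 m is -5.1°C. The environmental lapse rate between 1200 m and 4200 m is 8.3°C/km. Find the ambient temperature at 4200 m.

1200–4200 m, environmental: Δz = 3 km ⇒ ΔT = -24.9°C; T = -30°C

-30°C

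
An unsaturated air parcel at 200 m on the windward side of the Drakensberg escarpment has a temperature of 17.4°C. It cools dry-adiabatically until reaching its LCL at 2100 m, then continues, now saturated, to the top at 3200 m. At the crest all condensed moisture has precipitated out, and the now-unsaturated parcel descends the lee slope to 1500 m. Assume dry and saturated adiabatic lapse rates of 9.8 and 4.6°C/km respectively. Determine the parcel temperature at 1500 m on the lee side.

10.38°C

Dry to 2100 m: -9.8 × 1.9 km = -18.62°C, so T = -1.22°C.
Saturated to 3200 m: -4.6 × 1.1 km = -5.06°C, so T = -6.28°C.
Dry descent to 1500 m: +9.8 × 1.7 km = +16.66°C, so T = 10.38°C.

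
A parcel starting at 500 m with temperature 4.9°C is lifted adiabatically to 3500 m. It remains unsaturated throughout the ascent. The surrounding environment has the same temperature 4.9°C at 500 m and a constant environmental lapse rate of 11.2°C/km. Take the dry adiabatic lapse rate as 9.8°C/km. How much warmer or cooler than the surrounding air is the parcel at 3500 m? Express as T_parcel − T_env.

+4.2°C (parcel warmer than environment)

Parcel:
  500–3500 m, dry: Δz = 3 km ⇒ ΔT = -29.4°C; T = -24.5°C
Environment:
  500–3500 m, environment: Δz = 3 km ⇒ ΔT = -33.6°C; T = -28.7°C
T_parcel − T_env = -24.5 − (-28.7) = +4.2°C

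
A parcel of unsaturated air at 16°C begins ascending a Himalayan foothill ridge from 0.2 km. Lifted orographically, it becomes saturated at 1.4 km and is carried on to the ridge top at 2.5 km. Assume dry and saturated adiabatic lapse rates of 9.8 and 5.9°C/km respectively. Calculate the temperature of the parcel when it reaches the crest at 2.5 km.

-2.25°C

200–1400 m, dry: Δz = 1.2 km ⇒ ΔT = -11.76°C; T = 4.24°C
1400–2500 m, saturated: Δz = 1.1 km ⇒ ΔT = -6.49°C; T = -2.25°C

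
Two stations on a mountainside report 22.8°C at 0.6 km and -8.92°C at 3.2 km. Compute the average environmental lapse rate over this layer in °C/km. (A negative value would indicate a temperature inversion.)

12.2°C/km

Γ = −ΔT/Δz = (22.8 − (-8.92)) / (3200 − 600) m
  = 31.72°C / 2.6 km = 12.2°C/km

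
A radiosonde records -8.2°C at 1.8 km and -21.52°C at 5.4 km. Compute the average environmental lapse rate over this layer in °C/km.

Γ = −ΔT/Δz = (-8.2 − (-21.52)) / (5400 − 1800) m
  = 13.32°C / 3.6 km = 3.7°C/km

3.7°C/km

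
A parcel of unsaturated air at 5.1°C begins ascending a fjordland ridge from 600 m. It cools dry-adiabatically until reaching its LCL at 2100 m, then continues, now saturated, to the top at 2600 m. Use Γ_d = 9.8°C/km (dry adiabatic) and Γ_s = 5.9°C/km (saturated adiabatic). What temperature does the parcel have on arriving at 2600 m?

Dry to 2100 m: -9.8 × 1.5 km = -14.7°C, so T = -9.6°C.
Saturated to 2600 m: -5.9 × 0.5 km = -2.95°C, so T = -12.55°C.

-12.55°C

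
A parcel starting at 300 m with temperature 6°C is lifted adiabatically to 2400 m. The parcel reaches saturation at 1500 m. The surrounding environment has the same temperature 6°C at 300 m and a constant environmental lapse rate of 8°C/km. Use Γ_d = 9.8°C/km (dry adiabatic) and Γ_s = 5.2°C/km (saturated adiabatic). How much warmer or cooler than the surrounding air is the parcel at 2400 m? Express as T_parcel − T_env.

Parcel:
  From 300 m to 1500 m (dry): cools by 9.8 × 1.2 = 11.76°C, giving -5.76°C.
  From 1500 m to 2400 m (saturated): cools by 5.2 × 0.9 = 4.68°C, giving -10.44°C.
Environment:
  From 300 m to 2400 m (environment): cools by 8 × 2.1 = 16.8°C, giving -10.8°C.
T_parcel − T_env = -10.44 − (-10.8) = +0.36°C

+0.36°C (parcel warmer than environment)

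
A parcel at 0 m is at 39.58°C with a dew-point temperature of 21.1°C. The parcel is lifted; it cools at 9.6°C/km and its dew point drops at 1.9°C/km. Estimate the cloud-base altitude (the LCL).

2400 m

T and T_d converge at 9.6 − 1.9 = 7.7°C per km
Height above start = (39.58 − 21.1) / 7.7 = 2.4 km
LCL altitude = 0 m + 2400 m = 2400 m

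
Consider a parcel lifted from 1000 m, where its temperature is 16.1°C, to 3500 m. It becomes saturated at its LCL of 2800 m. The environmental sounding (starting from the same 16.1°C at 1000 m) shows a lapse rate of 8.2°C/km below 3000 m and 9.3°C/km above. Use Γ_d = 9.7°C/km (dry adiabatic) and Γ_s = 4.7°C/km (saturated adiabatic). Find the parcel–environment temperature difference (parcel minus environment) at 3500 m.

Parcel:
  Dry to 2800 m: -9.7 × 1.8 km = -17.46°C, so T = -1.36°C.
  Saturated to 3500 m: -4.7 × 0.7 km = -3.29°C, so T = -4.65°C.
Environment:
  Environment, lower layer to 3000 m: -8.2 × 2 km = -16.4°C, so T = -0.3°C.
  Environment, upper layer to 3500 m: -9.3 × 0.5 km = -4.65°C, so T = -4.95°C.
T_parcel − T_env = -4.65 − (-4.95) = +0.3°C

+0.3°C (parcel warmer than environment)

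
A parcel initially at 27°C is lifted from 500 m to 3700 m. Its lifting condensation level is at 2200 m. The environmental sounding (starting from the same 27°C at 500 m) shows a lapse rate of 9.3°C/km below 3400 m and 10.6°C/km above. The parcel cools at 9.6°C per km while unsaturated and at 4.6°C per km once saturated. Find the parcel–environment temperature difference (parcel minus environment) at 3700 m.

Parcel:
  From 500 m to 2200 m (dry): cools by 9.6 × 1.7 = 16.32°C, giving 10.68°C.
  From 2200 m to 3700 m (saturated): cools by 4.6 × 1.5 = 6.9°C, giving 3.78°C.
Environment:
  From 500 m to 3400 m (environment, lower layer): cools by 9.3 × 2.9 = 26.97°C, giving 0.03°C.
  From 3400 m to 3700 m (environment, upper layer): cools by 10.6 × 0.3 = 3.18°C, giving -3.15°C.
T_parcel − T_env = 3.78 − (-3.15) = +6.93°C

+6.93°C (parcel warmer than environment)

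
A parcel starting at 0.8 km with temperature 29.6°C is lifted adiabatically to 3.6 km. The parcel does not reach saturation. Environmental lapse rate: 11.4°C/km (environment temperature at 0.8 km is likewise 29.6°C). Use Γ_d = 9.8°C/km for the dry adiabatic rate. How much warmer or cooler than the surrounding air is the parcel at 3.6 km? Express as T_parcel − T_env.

Parcel:
  From 800 m to 3600 m (dry): cools by 9.8 × 2.8 = 27.44°C, giving 2.16°C.
Environment:
  From 800 m to 3600 m (environment): cools by 11.4 × 2.8 = 31.92°C, giving -2.32°C.
T_parcel − T_env = 2.16 − (-2.32) = +4.48°C

+4.48°C (parcel warmer than environment)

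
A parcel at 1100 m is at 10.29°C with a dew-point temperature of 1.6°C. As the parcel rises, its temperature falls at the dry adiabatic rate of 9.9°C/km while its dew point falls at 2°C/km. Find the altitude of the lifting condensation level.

2200 m

T and T_d converge at 9.9 − 2 = 7.9°C per km
Height above start = (10.29 − 1.6) / 7.9 = 1.1 km
LCL altitude = 1100 m + 1100 m = 2200 m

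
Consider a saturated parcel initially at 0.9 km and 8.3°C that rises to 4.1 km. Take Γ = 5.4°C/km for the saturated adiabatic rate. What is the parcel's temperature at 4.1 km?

-8.98°C

900 → 4100 m (saturated adiabatic, 5.4°C/km): ΔT = -5.4 × 3.2 = -17.28°C → T = -8.98°C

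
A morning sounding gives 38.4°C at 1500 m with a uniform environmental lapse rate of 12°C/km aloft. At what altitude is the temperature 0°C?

Height above start = (38.4 − 0) / 12 = 3.2 km
Altitude = 1500 m + 3200 m = 4700 m

4700 m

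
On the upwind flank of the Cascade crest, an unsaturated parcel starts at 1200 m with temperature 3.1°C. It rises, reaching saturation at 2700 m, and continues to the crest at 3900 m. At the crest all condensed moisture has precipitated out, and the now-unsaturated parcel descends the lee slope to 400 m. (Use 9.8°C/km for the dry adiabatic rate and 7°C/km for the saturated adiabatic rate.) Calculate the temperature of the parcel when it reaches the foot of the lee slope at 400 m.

14.3°C

From 1200 m to 2700 m (dry): cools by 9.8 × 1.5 = 14.7°C, giving -11.6°C.
From 2700 m to 3900 m (saturated): cools by 7 × 1.2 = 8.4°C, giving -20°C.
From 3900 m to 400 m (dry descent): warms by 9.8 × 3.5 = 34.3°C, giving 14.3°C.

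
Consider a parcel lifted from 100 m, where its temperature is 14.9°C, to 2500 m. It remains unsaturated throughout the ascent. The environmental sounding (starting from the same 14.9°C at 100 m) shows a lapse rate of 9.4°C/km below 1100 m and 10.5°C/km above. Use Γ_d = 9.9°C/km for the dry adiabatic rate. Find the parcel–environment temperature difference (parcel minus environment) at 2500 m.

+0.34°C (parcel warmer than environment)

Parcel:
  Dry to 2500 m: -9.9 × 2.4 km = -23.76°C, so T = -8.86°C.
Environment:
  Environment, lower layer to 1100 m: -9.4 × 1 km = -9.4°C, so T = 5.5°C.
  Environment, upper layer to 2500 m: -10.5 × 1.4 km = -14.7°C, so T = -9.2°C.
T_parcel − T_env = -8.86 − (-9.2) = +0.34°C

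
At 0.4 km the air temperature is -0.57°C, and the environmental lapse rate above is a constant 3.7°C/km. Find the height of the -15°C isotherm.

4.3 km

Height above start = (-0.57 − (-15)) / 3.7 = 3.9 km
Altitude = 400 m + 3900 m = 4300 m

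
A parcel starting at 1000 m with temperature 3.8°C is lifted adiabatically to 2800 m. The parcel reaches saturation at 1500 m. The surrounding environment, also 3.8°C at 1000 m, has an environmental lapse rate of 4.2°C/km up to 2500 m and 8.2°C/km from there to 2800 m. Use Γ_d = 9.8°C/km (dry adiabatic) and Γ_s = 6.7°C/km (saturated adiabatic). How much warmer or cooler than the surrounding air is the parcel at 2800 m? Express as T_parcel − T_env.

Parcel:
  1000–1500 m, dry: Δz = 0.5 km ⇒ ΔT = -4.9°C; T = -1.1°C
  1500–2800 m, saturated: Δz = 1.3 km ⇒ ΔT = -8.71°C; T = -9.81°C
Environment:
  1000–2500 m, environment, lower layer: Δz = 1.5 km ⇒ ΔT = -6.3°C; T = -2.5°C
  2500–2800 m, environment, upper layer: Δz = 0.3 km ⇒ ΔT = -2.46°C; T = -4.96°C
T_parcel − T_env = -9.81 − (-4.96) = -4.85°C

-4.85°C (parcel cooler than environment)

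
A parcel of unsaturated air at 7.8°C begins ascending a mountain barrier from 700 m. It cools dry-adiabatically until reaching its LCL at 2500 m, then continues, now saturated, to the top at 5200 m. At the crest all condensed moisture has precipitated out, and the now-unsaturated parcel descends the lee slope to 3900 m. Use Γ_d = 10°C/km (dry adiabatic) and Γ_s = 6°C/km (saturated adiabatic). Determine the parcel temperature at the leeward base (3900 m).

700 → 2500 m (dry, 10°C/km): ΔT = -10 × 1.8 = -18°C → T = -10.2°C
2500 → 5200 m (saturated, 6°C/km): ΔT = -6 × 2.7 = -16.2°C → T = -26.4°C
5200 → 3900 m (dry descent, 10°C/km): ΔT = +10 × 1.3 = +13°C → T = -13.4°C

-13.4°C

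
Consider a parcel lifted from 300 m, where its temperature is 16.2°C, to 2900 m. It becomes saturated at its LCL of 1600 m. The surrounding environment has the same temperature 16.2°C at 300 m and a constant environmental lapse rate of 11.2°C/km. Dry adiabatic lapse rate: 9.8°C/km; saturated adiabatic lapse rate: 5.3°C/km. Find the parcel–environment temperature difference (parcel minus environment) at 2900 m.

+9.49°C (parcel warmer than environment)

Parcel:
  300–1600 m, dry: Δz = 1.3 km ⇒ ΔT = -12.74°C; T = 3.46°C
  1600–2900 m, saturated: Δz = 1.3 km ⇒ ΔT = -6.89°C; T = -3.43°C
Environment:
  300–2900 m, environment: Δz = 2.6 km ⇒ ΔT = -29.12°C; T = -12.92°C
T_parcel − T_env = -3.43 − (-12.92) = +9.49°C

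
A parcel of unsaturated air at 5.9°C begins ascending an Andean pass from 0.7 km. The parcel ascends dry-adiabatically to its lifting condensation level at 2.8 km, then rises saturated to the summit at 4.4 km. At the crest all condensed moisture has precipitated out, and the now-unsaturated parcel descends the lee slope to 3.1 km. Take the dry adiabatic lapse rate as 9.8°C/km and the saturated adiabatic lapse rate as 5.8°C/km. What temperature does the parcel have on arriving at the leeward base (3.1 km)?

-11.22°C

Dry to 2800 m: -9.8 × 2.1 km = -20.58°C, so T = -14.68°C.
Saturated to 4400 m: -5.8 × 1.6 km = -9.28°C, so T = -23.96°C.
Dry descent to 3100 m: +9.8 × 1.3 km = +12.74°C, so T = -11.22°C.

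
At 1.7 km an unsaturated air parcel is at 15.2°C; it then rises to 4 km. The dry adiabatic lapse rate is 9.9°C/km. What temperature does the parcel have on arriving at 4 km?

-7.57°C

From 1700 m to 4000 m (dry adiabatic): cools by 9.9 × 2.3 = 22.77°C, giving -7.57°C.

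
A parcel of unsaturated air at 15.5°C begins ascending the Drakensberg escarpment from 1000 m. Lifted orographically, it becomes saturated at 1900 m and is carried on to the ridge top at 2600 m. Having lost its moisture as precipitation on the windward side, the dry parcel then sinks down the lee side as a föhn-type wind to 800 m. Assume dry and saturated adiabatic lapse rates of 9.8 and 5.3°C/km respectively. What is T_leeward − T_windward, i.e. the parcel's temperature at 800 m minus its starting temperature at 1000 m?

Dry to 1900 m: -9.8 × 0.9 km = -8.82°C, so T = 6.68°C.
Saturated to 2600 m: -5.3 × 0.7 km = -3.71°C, so T = 2.97°C.
Dry descent to 800 m: +9.8 × 1.8 km = +17.64°C, so T = 20.61°C.
Net change vs windward start: 20.61 − 15.5 = +5.11°C

+5.11°C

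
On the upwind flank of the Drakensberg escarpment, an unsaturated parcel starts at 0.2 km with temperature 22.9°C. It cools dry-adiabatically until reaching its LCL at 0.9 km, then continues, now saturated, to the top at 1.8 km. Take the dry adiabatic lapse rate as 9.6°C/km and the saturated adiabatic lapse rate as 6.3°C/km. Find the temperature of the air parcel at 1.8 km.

10.51°C

From 200 m to 900 m (dry): cools by 9.6 × 0.7 = 6.72°C, giving 16.18°C.
From 900 m to 1800 m (saturated): cools by 6.3 × 0.9 = 5.67°C, giving 10.51°C.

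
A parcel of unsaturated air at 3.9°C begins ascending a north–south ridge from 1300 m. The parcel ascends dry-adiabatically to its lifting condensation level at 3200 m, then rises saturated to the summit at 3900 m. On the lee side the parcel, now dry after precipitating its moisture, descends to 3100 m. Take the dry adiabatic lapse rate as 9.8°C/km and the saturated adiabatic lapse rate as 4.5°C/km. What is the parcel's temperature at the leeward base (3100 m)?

-10.03°C

Dry to 3200 m: -9.8 × 1.9 km = -18.62°C, so T = -14.72°C.
Saturated to 3900 m: -4.5 × 0.7 km = -3.15°C, so T = -17.87°C.
Dry descent to 3100 m: +9.8 × 0.8 km = +7.84°C, so T = -10.03°C.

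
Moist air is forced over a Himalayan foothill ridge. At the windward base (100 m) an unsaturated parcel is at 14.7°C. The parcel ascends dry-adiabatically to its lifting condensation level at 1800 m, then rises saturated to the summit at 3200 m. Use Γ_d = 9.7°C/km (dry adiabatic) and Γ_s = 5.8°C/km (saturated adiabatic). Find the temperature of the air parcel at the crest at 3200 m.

-9.91°C

100–1800 m, dry: Δz = 1.7 km ⇒ ΔT = -16.49°C; T = -1.79°C
1800–3200 m, saturated: Δz = 1.4 km ⇒ ΔT = -8.12°C; T = -9.91°C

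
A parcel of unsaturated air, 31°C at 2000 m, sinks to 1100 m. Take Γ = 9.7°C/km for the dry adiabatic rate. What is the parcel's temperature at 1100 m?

2000 → 1100 m (dry adiabatic, 9.7°C/km): ΔT = +9.7 × 0.9 = +8.73°C → T = 39.73°C

39.73°C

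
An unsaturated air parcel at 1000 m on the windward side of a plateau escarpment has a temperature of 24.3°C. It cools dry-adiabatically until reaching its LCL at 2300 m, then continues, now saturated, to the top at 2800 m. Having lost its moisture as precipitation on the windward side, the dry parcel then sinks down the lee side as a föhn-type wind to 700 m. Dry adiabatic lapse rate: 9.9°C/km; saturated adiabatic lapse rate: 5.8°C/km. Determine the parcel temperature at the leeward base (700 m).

1000–2300 m, dry: Δz = 1.3 km ⇒ ΔT = -12.87°C; T = 11.43°C
2300–2800 m, saturated: Δz = 0.5 km ⇒ ΔT = -2.9°C; T = 8.53°C
2800–700 m, dry descent: Δz = 2.1 km ⇒ ΔT = +20.79°C; T = 29.32°C

29.32°C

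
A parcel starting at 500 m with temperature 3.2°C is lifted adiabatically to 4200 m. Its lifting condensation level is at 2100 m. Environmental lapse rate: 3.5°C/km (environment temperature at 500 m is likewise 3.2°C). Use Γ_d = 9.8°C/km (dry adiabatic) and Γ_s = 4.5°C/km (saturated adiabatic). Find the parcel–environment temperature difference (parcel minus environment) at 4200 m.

Parcel:
  Dry to 2100 m: -9.8 × 1.6 km = -15.68°C, so T = -12.48°C.
  Saturated to 4200 m: -4.5 × 2.1 km = -9.45°C, so T = -21.93°C.
Environment:
  Environment to 4200 m: -3.5 × 3.7 km = -12.95°C, so T = -9.75°C.
T_parcel − T_env = -21.93 − (-9.75) = -12.18°C

-12.18°C (parcel cooler than environment)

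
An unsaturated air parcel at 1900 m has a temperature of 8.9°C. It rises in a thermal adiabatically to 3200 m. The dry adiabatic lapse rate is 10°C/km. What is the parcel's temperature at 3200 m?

-4.1°C

Dry adiabatic to 3200 m: -10 × 1.3 km = -13°C, so T = -4.1°C.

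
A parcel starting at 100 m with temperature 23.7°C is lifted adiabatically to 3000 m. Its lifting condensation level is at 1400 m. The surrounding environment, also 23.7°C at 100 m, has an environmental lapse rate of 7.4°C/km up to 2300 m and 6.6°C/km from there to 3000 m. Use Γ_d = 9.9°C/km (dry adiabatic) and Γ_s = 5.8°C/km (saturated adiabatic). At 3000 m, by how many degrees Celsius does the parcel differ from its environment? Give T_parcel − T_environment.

Parcel:
  100 → 1400 m (dry, 9.9°C/km): ΔT = -9.9 × 1.3 = -12.87°C → T = 10.83°C
  1400 → 3000 m (saturated, 5.8°C/km): ΔT = -5.8 × 1.6 = -9.28°C → T = 1.55°C
Environment:
  100 → 2300 m (environment, lower layer, 7.4°C/km): ΔT = -7.4 × 2.2 = -16.28°C → T = 7.42°C
  2300 → 3000 m (environment, upper layer, 6.6°C/km): ΔT = -6.6 × 0.7 = -4.62°C → T = 2.8°C
T_parcel − T_env = 1.55 − 2.8 = -1.25°C

-1.25°C (parcel cooler than environment)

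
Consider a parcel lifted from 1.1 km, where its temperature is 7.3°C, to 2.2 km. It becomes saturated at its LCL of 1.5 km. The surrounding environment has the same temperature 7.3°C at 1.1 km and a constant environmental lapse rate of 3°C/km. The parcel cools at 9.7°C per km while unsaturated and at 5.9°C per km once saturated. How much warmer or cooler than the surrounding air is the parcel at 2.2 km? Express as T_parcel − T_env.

-4.71°C (parcel cooler than environment)

Parcel:
  1100–1500 m, dry: Δz = 0.4 km ⇒ ΔT = -3.88°C; T = 3.42°C
  1500–2200 m, saturated: Δz = 0.7 km ⇒ ΔT = -4.13°C; T = -0.71°C
Environment:
  1100–2200 m, environment: Δz = 1.1 km ⇒ ΔT = -3.3°C; T = 4°C
T_parcel − T_env = -0.71 − 4 = -4.71°C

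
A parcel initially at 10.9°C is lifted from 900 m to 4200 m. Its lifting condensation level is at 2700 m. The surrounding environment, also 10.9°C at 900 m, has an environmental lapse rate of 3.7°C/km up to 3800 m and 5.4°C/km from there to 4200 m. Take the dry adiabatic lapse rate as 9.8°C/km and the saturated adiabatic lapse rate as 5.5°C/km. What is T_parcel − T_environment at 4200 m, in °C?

Parcel:
  900–2700 m, dry: Δz = 1.8 km ⇒ ΔT = -17.64°C; T = -6.74°C
  2700–4200 m, saturated: Δz = 1.5 km ⇒ ΔT = -8.25°C; T = -14.99°C
Environment:
  900–3800 m, environment, lower layer: Δz = 2.9 km ⇒ ΔT = -10.73°C; T = 0.17°C
  3800–4200 m, environment, upper layer: Δz = 0.4 km ⇒ ΔT = -2.16°C; T = -1.99°C
T_parcel − T_env = -14.99 − (-1.99) = -13°C

-13°C (parcel cooler than environment)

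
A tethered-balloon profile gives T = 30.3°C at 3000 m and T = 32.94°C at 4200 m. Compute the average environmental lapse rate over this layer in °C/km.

Γ = −ΔT/Δz = (30.3 − 32.94) / (4200 − 3000) m
  = -2.64°C / 1.2 km = -2.2°C/km

-2.2°C/km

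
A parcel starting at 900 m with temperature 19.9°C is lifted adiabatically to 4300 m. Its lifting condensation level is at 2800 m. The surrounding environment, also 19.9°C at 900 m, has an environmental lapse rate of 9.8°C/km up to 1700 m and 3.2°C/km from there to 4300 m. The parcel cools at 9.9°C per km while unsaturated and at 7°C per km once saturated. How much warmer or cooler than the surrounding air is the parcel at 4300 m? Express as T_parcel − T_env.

-13.15°C (parcel cooler than environment)

Parcel:
  900 → 2800 m (dry, 9.9°C/km): ΔT = -9.9 × 1.9 = -18.81°C → T = 1.09°C
  2800 → 4300 m (saturated, 7°C/km): ΔT = -7 × 1.5 = -10.5°C → T = -9.41°C
Environment:
  900 → 1700 m (environment, lower layer, 9.8°C/km): ΔT = -9.8 × 0.8 = -7.84°C → T = 12.06°C
  1700 → 4300 m (environment, upper layer, 3.2°C/km): ΔT = -3.2 × 2.6 = -8.32°C → T = 3.74°C
T_parcel − T_env = -9.41 − 3.74 = -13.15°C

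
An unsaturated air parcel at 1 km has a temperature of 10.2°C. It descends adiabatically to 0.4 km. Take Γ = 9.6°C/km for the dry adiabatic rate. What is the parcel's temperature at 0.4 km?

15.96°C

From 1000 m to 400 m (dry adiabatic): warms by 9.6 × 0.6 = 5.76°C, giving 15.96°C.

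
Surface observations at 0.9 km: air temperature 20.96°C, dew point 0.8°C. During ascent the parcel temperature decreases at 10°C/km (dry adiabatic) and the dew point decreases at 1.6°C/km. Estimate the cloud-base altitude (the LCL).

3.3 km

T and T_d converge at 10 − 1.6 = 8.4°C per km
Height above start = (20.96 − 0.8) / 8.4 = 2.4 km
LCL altitude = 900 m + 2400 m = 3300 m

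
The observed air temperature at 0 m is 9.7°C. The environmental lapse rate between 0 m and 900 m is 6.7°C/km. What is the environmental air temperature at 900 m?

3.67°C

From 0 m to 900 m (environmental): cools by 6.7 × 0.9 = 6.03°C, giving 3.67°C.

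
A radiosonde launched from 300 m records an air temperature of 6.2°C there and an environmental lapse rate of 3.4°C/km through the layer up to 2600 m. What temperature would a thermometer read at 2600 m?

From 300 m to 2600 m (environmental): cools by 3.4 × 2.3 = 7.82°C, giving -1.62°C.

-1.62°C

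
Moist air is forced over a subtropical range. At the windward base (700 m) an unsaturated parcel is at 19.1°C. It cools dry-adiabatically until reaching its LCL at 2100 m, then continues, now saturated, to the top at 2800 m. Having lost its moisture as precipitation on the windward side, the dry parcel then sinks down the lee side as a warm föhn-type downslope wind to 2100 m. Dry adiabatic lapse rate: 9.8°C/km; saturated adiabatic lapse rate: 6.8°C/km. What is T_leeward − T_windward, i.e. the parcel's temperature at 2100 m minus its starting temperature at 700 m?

-11.62°C

Dry to 2100 m: -9.8 × 1.4 km = -13.72°C, so T = 5.38°C.
Saturated to 2800 m: -6.8 × 0.7 km = -4.76°C, so T = 0.62°C.
Dry descent to 2100 m: +9.8 × 0.7 km = +6.86°C, so T = 7.48°C.
Net change vs windward start: 7.48 − 19.1 = -11.62°C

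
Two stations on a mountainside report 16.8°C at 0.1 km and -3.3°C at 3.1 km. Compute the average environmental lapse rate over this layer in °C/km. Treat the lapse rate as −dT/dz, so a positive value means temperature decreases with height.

6.7°C/km

Γ = −ΔT/Δz = (16.8 − (-3.3)) / (3100 − 100) m
  = 20.1°C / 3 km = 6.7°C/km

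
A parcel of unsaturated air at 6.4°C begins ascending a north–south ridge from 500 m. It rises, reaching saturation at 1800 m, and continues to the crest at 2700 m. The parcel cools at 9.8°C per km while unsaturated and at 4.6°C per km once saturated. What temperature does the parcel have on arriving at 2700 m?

From 500 m to 1800 m (dry): cools by 9.8 × 1.3 = 12.74°C, giving -6.34°C.
From 1800 m to 2700 m (saturated): cools by 4.6 × 0.9 = 4.14°C, giving -10.48°C.

-10.48°C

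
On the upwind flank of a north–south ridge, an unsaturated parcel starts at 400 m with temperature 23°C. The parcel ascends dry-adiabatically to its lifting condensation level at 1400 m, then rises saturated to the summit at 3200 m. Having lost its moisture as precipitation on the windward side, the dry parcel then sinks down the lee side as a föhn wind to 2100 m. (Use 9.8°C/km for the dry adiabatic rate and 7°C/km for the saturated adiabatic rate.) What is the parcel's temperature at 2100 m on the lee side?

From 400 m to 1400 m (dry): cools by 9.8 × 1 = 9.8°C, giving 13.2°C.
From 1400 m to 3200 m (saturated): cools by 7 × 1.8 = 12.6°C, giving 0.6°C.
From 3200 m to 2100 m (dry descent): warms by 9.8 × 1.1 = 10.78°C, giving 11.38°C.

11.38°C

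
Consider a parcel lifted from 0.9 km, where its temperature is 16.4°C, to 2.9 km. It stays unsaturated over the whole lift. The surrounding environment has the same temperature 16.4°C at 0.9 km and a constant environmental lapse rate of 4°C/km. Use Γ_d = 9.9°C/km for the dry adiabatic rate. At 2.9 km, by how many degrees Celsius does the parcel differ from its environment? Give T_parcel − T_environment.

Parcel:
  900–2900 m, dry: Δz = 2 km ⇒ ΔT = -19.8°C; T = -3.4°C
Environment:
  900–2900 m, environment: Δz = 2 km ⇒ ΔT = -8°C; T = 8.4°C
T_parcel − T_env = -3.4 − 8.4 = -11.8°C

-11.8°C (parcel cooler than environment)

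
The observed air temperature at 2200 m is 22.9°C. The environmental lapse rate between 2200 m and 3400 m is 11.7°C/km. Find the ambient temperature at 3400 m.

2200–3400 m, environmental: Δz = 1.2 km ⇒ ΔT = -14.04°C; T = 8.86°C

8.86°C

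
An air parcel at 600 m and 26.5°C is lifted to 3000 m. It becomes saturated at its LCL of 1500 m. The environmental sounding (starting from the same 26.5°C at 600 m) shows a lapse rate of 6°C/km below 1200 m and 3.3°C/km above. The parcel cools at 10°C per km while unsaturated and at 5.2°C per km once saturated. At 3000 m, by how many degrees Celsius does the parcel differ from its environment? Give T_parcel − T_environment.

Parcel:
  From 600 m to 1500 m (dry): cools by 10 × 0.9 = 9°C, giving 17.5°C.
  From 1500 m to 3000 m (saturated): cools by 5.2 × 1.5 = 7.8°C, giving 9.7°C.
Environment:
  From 600 m to 1200 m (environment, lower layer): cools by 6 × 0.6 = 3.6°C, giving 22.9°C.
  From 1200 m to 3000 m (environment, upper layer): cools by 3.3 × 1.8 = 5.94°C, giving 16.96°C.
T_parcel − T_env = 9.7 − 16.96 = -7.26°C

-7.26°C (parcel cooler than environment)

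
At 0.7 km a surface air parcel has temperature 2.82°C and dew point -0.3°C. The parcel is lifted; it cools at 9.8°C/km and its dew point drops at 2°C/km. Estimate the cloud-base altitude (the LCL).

T and T_d converge at 9.8 − 2 = 7.8°C per km
Height above start = (2.82 − (-0.3)) / 7.8 = 0.4 km
LCL altitude = 700 m + 400 m = 1100 m

1.1 km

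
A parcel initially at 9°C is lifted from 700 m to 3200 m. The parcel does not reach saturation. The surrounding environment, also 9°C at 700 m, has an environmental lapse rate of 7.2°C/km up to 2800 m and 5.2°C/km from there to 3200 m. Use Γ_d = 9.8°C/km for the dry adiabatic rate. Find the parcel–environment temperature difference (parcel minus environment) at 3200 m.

-7.3°C (parcel cooler than environment)

Parcel:
  700–3200 m, dry: Δz = 2.5 km ⇒ ΔT = -24.5°C; T = -15.5°C
Environment:
  700–2800 m, environment, lower layer: Δz = 2.1 km ⇒ ΔT = -15.12°C; T = -6.12°C
  2800–3200 m, environment, upper layer: Δz = 0.4 km ⇒ ΔT = -2.08°C; T = -8.2°C
T_parcel − T_env = -15.5 − (-8.2) = -7.3°C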